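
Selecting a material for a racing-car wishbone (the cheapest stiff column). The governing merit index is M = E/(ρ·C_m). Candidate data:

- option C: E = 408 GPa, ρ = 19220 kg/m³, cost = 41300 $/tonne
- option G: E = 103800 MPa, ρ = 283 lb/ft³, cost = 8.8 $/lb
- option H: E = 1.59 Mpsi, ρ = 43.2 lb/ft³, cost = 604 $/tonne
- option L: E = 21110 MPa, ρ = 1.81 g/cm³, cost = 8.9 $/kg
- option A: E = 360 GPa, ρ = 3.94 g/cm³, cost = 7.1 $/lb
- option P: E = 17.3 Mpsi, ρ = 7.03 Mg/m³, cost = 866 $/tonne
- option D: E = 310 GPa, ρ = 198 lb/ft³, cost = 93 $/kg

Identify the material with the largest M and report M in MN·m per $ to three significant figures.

option H, M = 26.2 MN·m per $

In SI units:
  option C: E = 408.0 GPa, ρ = 19220 kg/m³, cost = 41.30 $/kg
  option G: E = 103.8 GPa, ρ = 4533 kg/m³, cost = 19.40 $/kg
  option H: E = 10.96 GPa, ρ = 692.0 kg/m³, cost = 0.6040 $/kg
  option L: E = 21.11 GPa, ρ = 1810 kg/m³, cost = 8.900 $/kg
  option A: E = 360.0 GPa, ρ = 3940 kg/m³, cost = 15.65 $/kg
  option P: E = 119.3 GPa, ρ = 7030 kg/m³, cost = 0.8660 $/kg
  option D: E = 310.0 GPa, ρ = 3172 kg/m³, cost = 93.00 $/kg
  option H: M = 26.2 MN·m per $
  option P: M = 19.6 MN·m per $
  option A: M = 5.84 MN·m per $
  option L: M = 1.31 MN·m per $
  option G: M = 1.18 MN·m per $
  option D: M = 1.05 MN·m per $
  option C: M = 0.514 MN·m per $
Highest index: option H.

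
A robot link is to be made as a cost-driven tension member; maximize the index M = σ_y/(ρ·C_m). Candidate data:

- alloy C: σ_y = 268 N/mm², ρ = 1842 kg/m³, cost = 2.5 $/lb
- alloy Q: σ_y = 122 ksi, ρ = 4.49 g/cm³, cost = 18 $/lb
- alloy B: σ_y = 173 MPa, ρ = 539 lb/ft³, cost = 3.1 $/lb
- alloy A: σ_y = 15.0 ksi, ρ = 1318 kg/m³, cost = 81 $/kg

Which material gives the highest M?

In SI units:
  alloy C: σ_y = 268.0 MPa, ρ = 1842 kg/m³, cost = 5.511 $/kg
  alloy Q: σ_y = 841.2 MPa, ρ = 4490 kg/m³, cost = 39.68 $/kg
  alloy B: σ_y = 173.0 MPa, ρ = 8634 kg/m³, cost = 6.834 $/kg
  alloy A: σ_y = 103.4 MPa, ρ = 1318 kg/m³, cost = 81.00 $/kg
  alloy C: M = 26.4 kN·m per $
  alloy Q: M = 4.72 kN·m per $
  alloy B: M = 2.93 kN·m per $
  alloy A: M = 0.969 kN·m per $
The maximum is for alloy C.

alloy C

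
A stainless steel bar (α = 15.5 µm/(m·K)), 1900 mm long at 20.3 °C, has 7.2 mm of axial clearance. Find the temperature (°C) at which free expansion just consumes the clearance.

α·L₀·ΔT = 7.2 mm ⇒ ΔT = 7.2 / (15.5×10⁻⁶ × 1900.0) = 244.5 K.
T = 20.3 + 244.5 = 264.8 °C.

265 °C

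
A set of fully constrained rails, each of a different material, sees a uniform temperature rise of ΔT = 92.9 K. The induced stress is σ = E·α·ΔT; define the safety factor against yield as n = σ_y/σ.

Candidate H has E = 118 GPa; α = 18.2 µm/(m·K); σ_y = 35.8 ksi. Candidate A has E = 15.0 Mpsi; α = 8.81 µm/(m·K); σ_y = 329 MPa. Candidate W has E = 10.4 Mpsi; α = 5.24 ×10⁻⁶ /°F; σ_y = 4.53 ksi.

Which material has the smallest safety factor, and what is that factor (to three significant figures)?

candidate W, n = 0.497

Converting E to GPa, α to ×10⁻⁶/K, σ_y to MPa, then σ and n for each:
  candidate H: E = 118.0, α = 18.2, σ_y = 246.8 → σ = 200 MPa, n = 1.24
  candidate A: E = 103.4, α = 8.81, σ_y = 329.0 → σ = 84.6 MPa, n = 3.89
  candidate W: E = 71.71, α = 9.43, σ_y = 31.23 → σ = 62.8 MPa, n = 0.497
Candidate W has the lowest safety factor, n = 0.497.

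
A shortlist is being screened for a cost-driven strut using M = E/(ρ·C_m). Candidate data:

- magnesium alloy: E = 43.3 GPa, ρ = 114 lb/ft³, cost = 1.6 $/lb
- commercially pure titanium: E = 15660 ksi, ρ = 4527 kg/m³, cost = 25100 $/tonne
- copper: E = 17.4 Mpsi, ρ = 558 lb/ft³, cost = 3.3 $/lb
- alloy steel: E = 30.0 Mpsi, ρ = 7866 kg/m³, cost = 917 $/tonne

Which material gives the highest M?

After converting to SI:
  magnesium alloy: E = 43.30 GPa, ρ = 1826 kg/m³, cost = 3.527 $/kg
  commercially pure titanium: E = 108.0 GPa, ρ = 4527 kg/m³, cost = 25.10 $/kg
  copper: E = 120.0 GPa, ρ = 8938 kg/m³, cost = 7.275 $/kg
  alloy steel: E = 206.8 GPa, ρ = 7866 kg/m³, cost = 0.9170 $/kg
  alloy steel: M = 28.7 MN·m per $
  magnesium alloy: M = 6.72 MN·m per $
  copper: M = 1.84 MN·m per $
  commercially pure titanium: M = 0.950 MN·m per $
Highest index: alloy steel.

alloy steel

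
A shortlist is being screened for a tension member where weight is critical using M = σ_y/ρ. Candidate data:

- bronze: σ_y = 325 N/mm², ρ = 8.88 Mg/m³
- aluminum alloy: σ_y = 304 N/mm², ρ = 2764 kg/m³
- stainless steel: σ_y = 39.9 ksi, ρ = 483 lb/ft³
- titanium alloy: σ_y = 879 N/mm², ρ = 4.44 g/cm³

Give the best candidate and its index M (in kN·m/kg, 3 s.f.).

Normalizing units and computing the index:
  bronze: σ_y = 325.0 MPa, ρ = 8880 kg/m³
  aluminum alloy: σ_y = 304.0 MPa, ρ = 2764 kg/m³
  stainless steel: σ_y = 275.1 MPa, ρ = 7737 kg/m³
  titanium alloy: σ_y = 879.0 MPa, ρ = 4440 kg/m³
  titanium alloy: M = 198 kN·m/kg
  aluminum alloy: M = 110 kN·m/kg
  bronze: M = 36.6 kN·m/kg
  stainless steel: M = 35.6 kN·m/kg
Titanium alloy ranks first.

titanium alloy, M = 198 kN·m/kg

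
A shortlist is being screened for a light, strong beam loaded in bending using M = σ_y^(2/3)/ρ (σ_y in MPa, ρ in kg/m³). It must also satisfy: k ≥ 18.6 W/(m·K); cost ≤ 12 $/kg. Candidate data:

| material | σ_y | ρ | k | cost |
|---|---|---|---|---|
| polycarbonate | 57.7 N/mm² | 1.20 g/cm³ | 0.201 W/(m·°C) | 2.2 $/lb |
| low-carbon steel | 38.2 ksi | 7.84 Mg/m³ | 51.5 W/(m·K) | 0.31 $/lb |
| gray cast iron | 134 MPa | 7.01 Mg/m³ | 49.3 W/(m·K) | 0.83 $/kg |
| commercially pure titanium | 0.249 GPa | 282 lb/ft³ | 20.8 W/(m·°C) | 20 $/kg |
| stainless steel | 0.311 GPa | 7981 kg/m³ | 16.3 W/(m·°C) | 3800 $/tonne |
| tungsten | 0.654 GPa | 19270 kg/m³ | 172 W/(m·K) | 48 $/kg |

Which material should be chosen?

Screen on constraints: k ≥ 18.6 W/(m·K); cost ≤ 12 $/kg. Survivors: low-carbon steel, gray cast iron.
Putting every candidate on a common basis:
  low-carbon steel: σ_y = 263.4 MPa, ρ = 7840 kg/m³
  gray cast iron: σ_y = 134.0 MPa, ρ = 7010 kg/m³
  low-carbon steel: M = 5.24×10⁻³
  gray cast iron: M = 3.74×10⁻³
Low-carbon steel has the largest M.

low-carbon steel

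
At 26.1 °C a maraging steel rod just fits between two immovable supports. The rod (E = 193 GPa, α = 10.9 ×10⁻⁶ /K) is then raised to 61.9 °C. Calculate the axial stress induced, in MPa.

ΔT = 35.80 K. Constrained thermal stress σ = E·α·ΔT = 193.0×10³ MPa × 10.9×10⁻⁶ × 35.80 = 75.3 MPa (compressive).

75.3 MPa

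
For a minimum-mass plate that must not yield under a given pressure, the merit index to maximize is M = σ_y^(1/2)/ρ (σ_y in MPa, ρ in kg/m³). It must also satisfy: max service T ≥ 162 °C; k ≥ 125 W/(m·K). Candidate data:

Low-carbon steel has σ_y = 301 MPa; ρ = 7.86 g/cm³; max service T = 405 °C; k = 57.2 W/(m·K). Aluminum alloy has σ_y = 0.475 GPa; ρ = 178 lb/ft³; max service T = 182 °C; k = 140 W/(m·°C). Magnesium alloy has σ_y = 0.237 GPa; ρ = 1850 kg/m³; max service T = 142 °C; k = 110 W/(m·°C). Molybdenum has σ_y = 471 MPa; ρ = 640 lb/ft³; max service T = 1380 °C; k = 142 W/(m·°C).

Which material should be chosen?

Screen on constraints: max service T ≥ 162 °C; k ≥ 125 W/(m·K). Survivors: aluminum alloy, molybdenum.
After converting to SI:
  aluminum alloy: σ_y = 475.0 MPa, ρ = 2851 kg/m³
  molybdenum: σ_y = 471.0 MPa, ρ = 10250 kg/m³
  aluminum alloy: M = 7.64×10⁻³
  molybdenum: M = 2.12×10⁻³
Aluminum alloy has the largest M.

aluminum alloy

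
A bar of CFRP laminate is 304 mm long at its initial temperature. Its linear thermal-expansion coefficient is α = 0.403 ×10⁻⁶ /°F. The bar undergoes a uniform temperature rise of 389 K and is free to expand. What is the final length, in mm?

Convert α: 0.403×10⁻⁶/°F × (9/5) = 0.725×10⁻⁶/K.
ΔL = α·L₀·ΔT = 0.725×10⁻⁶ × 304 mm × 389.0 K = 0.0858 mm.
L = L₀ + ΔL = 304 + 0.0858 = 304.09 mm.

304.09 mm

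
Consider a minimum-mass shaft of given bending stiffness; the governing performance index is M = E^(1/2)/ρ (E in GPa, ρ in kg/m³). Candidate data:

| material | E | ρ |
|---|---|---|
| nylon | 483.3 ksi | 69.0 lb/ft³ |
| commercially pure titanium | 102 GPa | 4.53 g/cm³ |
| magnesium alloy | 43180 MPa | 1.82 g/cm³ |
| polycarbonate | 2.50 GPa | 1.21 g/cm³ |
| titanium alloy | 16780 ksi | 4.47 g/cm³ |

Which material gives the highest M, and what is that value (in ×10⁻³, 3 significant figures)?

After converting to SI:
  nylon: E = 3.332 GPa, ρ = 1105 kg/m³
  commercially pure titanium: E = 102.0 GPa, ρ = 4530 kg/m³
  magnesium alloy: E = 43.18 GPa, ρ = 1820 kg/m³
  polycarbonate: E = 2.500 GPa, ρ = 1210 kg/m³
  titanium alloy: E = 115.7 GPa, ρ = 4470 kg/m³
  magnesium alloy: M = 3.61×10⁻³
  titanium alloy: M = 2.41×10⁻³
  commercially pure titanium: M = 2.23×10⁻³
  nylon: M = 1.65×10⁻³
  polycarbonate: M = 1.31×10⁻³
Magnesium alloy ranks first.

magnesium alloy, M = 3.61×10⁻³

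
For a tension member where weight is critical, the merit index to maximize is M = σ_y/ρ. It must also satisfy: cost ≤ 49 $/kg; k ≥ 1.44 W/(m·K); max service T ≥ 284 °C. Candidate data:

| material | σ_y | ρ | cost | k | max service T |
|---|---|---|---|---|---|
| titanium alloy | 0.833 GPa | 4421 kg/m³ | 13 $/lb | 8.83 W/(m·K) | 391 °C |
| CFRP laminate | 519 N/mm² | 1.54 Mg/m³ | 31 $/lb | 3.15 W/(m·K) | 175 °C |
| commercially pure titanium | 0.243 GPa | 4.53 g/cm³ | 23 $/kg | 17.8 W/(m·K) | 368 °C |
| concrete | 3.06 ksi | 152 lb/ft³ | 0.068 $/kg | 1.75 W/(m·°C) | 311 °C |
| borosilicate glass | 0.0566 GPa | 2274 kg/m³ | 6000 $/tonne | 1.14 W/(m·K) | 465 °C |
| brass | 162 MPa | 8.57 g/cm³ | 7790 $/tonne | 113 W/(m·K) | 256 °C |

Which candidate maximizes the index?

titanium alloy

Screen on constraints: cost ≤ 49 $/kg; k ≥ 1.44 W/(m·K); max service T ≥ 284 °C. Survivors: titanium alloy, commercially pure titanium, concrete.
Putting every candidate on a common basis:
  titanium alloy: σ_y = 833.0 MPa, ρ = 4421 kg/m³
  commercially pure titanium: σ_y = 243.0 MPa, ρ = 4530 kg/m³
  concrete: σ_y = 21.10 MPa, ρ = 2435 kg/m³
  titanium alloy: M = 188 kN·m/kg
  commercially pure titanium: M = 53.6 kN·m/kg
  concrete: M = 8.67 kN·m/kg
Titanium alloy ranks first.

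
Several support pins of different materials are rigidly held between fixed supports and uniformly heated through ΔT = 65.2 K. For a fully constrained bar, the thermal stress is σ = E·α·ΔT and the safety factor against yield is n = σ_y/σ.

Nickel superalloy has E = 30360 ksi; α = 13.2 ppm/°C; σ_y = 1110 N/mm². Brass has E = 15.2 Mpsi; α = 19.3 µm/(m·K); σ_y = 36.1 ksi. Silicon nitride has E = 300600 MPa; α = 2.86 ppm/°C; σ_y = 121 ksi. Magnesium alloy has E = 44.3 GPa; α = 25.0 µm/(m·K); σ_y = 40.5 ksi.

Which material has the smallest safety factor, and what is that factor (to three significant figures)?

With everything in SI (GPa, ×10⁻⁶/K, MPa):
  nickel superalloy: E = 209.3, α = 13.2, σ_y = 1110 → σ = 180 MPa, n = 6.16
  brass: E = 104.8, α = 19.3, σ_y = 248.9 → σ = 132 MPa, n = 1.89
  silicon nitride: E = 300.6, α = 2.86, σ_y = 834.3 → σ = 56.1 MPa, n = 14.9
  magnesium alloy: E = 44.30, α = 25.0, σ_y = 279.2 → σ = 72.2 MPa, n = 3.87
The minimum is brass at n = 1.89.

brass, n = 1.89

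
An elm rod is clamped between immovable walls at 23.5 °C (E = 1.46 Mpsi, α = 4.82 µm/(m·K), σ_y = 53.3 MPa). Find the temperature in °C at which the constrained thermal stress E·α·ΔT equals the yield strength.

1120 °C

E = 1.46 Mpsi = 10.07 GPa.
E·α·ΔT = 53.30 MPa ⇒ ΔT = 53.30 / (10.07×10³ × 4.82×10⁻⁶) = 1099 K.
T = 23.5 + 1099 = 1122 °C.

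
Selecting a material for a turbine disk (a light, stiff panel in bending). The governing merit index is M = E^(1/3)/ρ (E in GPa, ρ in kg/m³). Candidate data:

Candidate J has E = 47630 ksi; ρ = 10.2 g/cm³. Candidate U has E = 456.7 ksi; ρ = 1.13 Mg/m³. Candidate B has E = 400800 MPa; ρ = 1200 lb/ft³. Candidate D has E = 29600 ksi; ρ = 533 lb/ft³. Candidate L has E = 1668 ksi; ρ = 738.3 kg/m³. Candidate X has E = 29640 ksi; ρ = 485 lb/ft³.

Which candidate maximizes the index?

Putting every candidate on a common basis:
  candidate J: E = 328.4 GPa, ρ = 10200 kg/m³
  candidate U: E = 3.149 GPa, ρ = 1130 kg/m³
  candidate B: E = 400.8 GPa, ρ = 19220 kg/m³
  candidate D: E = 204.1 GPa, ρ = 8538 kg/m³
  candidate L: E = 11.50 GPa, ρ = 738.3 kg/m³
  candidate X: E = 204.4 GPa, ρ = 7769 kg/m³
  candidate L: M = 3.06×10⁻³
  candidate U: M = 1.30×10⁻³
  candidate X: M = 0.758×10⁻³
  candidate D: M = 0.690×10⁻³
  candidate J: M = 0.676×10⁻³
  candidate B: M = 0.384×10⁻³
Candidate L has the largest M.

candidate L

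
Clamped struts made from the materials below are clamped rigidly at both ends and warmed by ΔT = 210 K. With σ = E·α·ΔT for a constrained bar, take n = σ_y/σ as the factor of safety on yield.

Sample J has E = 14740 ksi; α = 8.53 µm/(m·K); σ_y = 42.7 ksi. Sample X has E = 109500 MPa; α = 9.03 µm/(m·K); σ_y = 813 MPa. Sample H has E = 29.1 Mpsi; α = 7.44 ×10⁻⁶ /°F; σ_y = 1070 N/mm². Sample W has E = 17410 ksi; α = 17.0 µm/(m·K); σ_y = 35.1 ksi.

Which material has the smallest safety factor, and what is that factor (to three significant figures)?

sample W, n = 0.565

With everything in SI (GPa, ×10⁻⁶/K, MPa):
  sample J: E = 101.6, α = 8.53, σ_y = 294.4 → σ = 182 MPa, n = 1.62
  sample X: E = 109.5, α = 9.03, σ_y = 813.0 → σ = 208 MPa, n = 3.92
  sample H: E = 200.6, α = 13.4, σ_y = 1070 → σ = 564 MPa, n = 1.90
  sample W: E = 120.0, α = 17.0, σ_y = 242.0 → σ = 429 MPa, n = 0.565
Sample W has the lowest safety factor, n = 0.565.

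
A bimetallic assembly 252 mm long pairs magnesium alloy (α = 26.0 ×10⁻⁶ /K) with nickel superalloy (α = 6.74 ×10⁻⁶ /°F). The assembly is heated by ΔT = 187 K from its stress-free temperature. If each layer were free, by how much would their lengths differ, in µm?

654 µm

nickel superalloy: α = 6.74×10⁻⁶/°F × 9/5 = 12.1×10⁻⁶/K.
Δα = |26.0 − 12.1|×10⁻⁶/K = 13.9×10⁻⁶/K.
ΔL_mismatch = Δα·L·ΔT = 13.9×10⁻⁶ × 252.0 mm × 187.0 K = 654 µm.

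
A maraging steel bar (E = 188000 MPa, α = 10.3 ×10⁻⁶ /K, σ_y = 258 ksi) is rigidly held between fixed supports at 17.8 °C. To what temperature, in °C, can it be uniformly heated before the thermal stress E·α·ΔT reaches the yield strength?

E = 188000 MPa = 188.0 GPa.
σ_y = 258 ksi = 1779 MPa.
E·α·ΔT = 1779 MPa ⇒ ΔT = 1779 / (188.0×10³ × 10.3×10⁻⁶) = 918.6 K.
T = 17.8 + 918.6 = 936.4 °C.

936 °C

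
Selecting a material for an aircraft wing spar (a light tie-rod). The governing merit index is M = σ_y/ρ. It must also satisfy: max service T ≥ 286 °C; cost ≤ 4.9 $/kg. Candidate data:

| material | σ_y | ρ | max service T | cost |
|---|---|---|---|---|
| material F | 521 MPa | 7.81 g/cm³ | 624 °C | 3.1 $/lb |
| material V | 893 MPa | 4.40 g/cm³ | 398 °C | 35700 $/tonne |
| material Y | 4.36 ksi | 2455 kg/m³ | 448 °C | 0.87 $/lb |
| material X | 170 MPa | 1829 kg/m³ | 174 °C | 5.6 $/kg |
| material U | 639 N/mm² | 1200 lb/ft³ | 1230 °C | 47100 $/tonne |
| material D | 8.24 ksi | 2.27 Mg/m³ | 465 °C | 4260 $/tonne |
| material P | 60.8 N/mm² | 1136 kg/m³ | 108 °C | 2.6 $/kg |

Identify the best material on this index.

material D

Screen on constraints: max service T ≥ 286 °C; cost ≤ 4.9 $/kg. Survivors: material Y, material D.
Putting every candidate on a common basis:
  material Y: σ_y = 30.06 MPa, ρ = 2455 kg/m³
  material D: σ_y = 56.81 MPa, ρ = 2270 kg/m³
  material D: M = 25.0 kN·m/kg
  material Y: M = 12.2 kN·m/kg
The maximum is for material D.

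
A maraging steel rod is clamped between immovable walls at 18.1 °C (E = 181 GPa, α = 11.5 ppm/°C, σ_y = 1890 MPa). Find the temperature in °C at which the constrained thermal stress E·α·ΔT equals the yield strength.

926 °C

E·α·ΔT = 1890 MPa ⇒ ΔT = 1890 / (181.0×10³ × 11.5×10⁻⁶) = 908.0 K.
T = 18.1 + 908.0 = 926.1 °C.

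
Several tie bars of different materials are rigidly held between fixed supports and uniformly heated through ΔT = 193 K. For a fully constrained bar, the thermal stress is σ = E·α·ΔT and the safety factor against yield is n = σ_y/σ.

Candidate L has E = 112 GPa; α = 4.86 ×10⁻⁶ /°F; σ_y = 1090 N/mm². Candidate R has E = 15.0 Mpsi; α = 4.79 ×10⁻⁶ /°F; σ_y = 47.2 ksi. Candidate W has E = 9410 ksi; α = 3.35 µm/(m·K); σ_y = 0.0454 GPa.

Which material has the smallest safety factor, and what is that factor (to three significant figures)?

candidate W, n = 1.08

In consistent units (E in GPa, α in ×10⁻⁶/K, σ_y in MPa):
  candidate L: E = 112.0, α = 8.75, σ_y = 1090 → σ = 189 MPa, n = 5.76
  candidate R: E = 103.4, α = 8.62, σ_y = 325.4 → σ = 172 MPa, n = 1.89
  candidate W: E = 64.88, α = 3.35, σ_y = 45.40 → σ = 41.9 MPa, n = 1.08
The minimum is candidate W at n = 1.08.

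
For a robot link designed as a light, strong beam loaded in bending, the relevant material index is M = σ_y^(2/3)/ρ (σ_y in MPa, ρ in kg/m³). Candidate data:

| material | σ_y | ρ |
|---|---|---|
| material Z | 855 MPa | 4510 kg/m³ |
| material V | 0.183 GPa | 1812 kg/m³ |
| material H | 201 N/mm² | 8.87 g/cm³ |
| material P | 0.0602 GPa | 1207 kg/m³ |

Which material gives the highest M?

Normalizing units and computing the index:
  material Z: σ_y = 855.0 MPa, ρ = 4510 kg/m³
  material V: σ_y = 183.0 MPa, ρ = 1812 kg/m³
  material H: σ_y = 201.0 MPa, ρ = 8870 kg/m³
  material P: σ_y = 60.20 MPa, ρ = 1207 kg/m³
  material Z: M = 20.0×10⁻³
  material V: M = 17.8×10⁻³
  material P: M = 12.7×10⁻³
  material H: M = 3.87×10⁻³
Material Z ranks first.

material Z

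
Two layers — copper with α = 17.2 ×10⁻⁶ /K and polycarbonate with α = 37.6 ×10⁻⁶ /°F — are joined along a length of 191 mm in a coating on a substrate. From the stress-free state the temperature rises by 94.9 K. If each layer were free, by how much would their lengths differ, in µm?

polycarbonate: α = 37.6×10⁻⁶/°F × 9/5 = 67.7×10⁻⁶/K.
Δα = |17.2 − 67.7|×10⁻⁶/K = 50.5×10⁻⁶/K.
ΔL_mismatch = Δα·L·ΔT = 50.5×10⁻⁶ × 191.0 mm × 94.9 K = 915 µm.

915 µm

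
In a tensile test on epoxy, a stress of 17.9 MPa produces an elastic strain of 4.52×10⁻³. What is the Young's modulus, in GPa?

E = σ/ε = 17.9 MPa / 4.52×10⁻³ = 3960 MPa = 3.96 GPa.

3.96 GPa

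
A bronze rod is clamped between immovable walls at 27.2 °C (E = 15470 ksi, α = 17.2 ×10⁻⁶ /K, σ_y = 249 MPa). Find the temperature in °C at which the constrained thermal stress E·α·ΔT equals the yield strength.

E = 15470 ksi = 106.7 GPa.
E·α·ΔT = 249.0 MPa ⇒ ΔT = 249.0 / (106.7×10³ × 17.2×10⁻⁶) = 135.7 K.
T = 27.2 + 135.7 = 162.9 °C.

163 °C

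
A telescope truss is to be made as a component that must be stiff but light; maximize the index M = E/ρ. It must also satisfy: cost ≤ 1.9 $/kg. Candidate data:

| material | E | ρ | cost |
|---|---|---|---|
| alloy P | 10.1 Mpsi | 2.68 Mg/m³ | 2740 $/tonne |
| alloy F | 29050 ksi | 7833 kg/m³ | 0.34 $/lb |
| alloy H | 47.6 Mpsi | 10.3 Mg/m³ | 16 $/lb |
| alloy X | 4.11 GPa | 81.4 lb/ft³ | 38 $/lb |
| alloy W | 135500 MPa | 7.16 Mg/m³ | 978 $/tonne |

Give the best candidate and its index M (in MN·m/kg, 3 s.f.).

Screen on constraints: cost ≤ 1.9 $/kg. Survivors: alloy F, alloy W.
Normalizing units and computing the index:
  alloy F: E = 200.3 GPa, ρ = 7833 kg/m³
  alloy W: E = 135.5 GPa, ρ = 7160 kg/m³
  alloy F: M = 25.6 MN·m/kg
  alloy W: M = 18.9 MN·m/kg
The maximum is for alloy F.

alloy F, M = 25.6 MN·m/kg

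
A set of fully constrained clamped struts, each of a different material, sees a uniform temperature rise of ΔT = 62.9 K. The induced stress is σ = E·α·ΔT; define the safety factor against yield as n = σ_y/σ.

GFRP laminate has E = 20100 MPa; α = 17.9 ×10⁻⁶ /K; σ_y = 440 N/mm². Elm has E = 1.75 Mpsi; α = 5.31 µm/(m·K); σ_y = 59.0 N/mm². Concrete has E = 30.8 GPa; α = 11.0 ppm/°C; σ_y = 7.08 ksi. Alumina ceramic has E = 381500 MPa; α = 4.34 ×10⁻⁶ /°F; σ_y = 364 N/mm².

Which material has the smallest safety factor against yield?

alumina ceramic

Per material, after unit conversion:
  GFRP laminate: E = 20.10, α = 17.9, σ_y = 440.0 → σ = 22.6 MPa, n = 19.4
  elm: E = 12.07, α = 5.31, σ_y = 59.00 → σ = 4.03 MPa, n = 14.6
  concrete: E = 30.80, α = 11.0, σ_y = 48.81 → σ = 21.3 MPa, n = 2.29
  alumina ceramic: E = 381.5, α = 7.81, σ_y = 364.0 → σ = 187 MPa, n = 1.94
Smallest n: alumina ceramic with n = 1.94.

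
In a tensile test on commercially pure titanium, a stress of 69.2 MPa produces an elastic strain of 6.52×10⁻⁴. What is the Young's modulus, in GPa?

E = σ/ε = 69.2 MPa / 6.52×10⁻⁴ = 106100 MPa = 106 GPa.

106 GPa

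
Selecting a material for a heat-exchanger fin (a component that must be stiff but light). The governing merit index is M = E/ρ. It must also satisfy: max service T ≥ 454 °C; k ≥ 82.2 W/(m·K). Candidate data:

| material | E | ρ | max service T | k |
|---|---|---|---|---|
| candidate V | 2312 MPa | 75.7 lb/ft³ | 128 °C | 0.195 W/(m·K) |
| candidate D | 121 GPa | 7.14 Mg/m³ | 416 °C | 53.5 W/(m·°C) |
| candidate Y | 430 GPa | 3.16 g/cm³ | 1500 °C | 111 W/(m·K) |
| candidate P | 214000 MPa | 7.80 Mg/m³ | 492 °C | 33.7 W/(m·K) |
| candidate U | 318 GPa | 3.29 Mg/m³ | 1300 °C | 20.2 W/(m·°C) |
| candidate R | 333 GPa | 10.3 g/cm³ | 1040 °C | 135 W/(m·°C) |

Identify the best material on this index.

candidate Y

Screen on constraints: max service T ≥ 454 °C; k ≥ 82.2 W/(m·K). Survivors: candidate Y, candidate R.
Putting every candidate on a common basis:
  candidate Y: E = 430.0 GPa, ρ = 3160 kg/m³
  candidate R: E = 333.0 GPa, ρ = 10300 kg/m³
  candidate Y: M = 136 MN·m/kg
  candidate R: M = 32.3 MN·m/kg
Candidate Y has the largest M.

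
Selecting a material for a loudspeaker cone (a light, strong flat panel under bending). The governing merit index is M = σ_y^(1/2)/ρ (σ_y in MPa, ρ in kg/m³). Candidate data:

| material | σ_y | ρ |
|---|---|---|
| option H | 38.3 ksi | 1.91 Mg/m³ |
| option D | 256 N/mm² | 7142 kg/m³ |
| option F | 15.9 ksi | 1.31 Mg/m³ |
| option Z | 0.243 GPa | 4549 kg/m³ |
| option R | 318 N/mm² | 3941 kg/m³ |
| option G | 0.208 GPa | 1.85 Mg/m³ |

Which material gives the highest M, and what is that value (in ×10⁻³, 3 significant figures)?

option H, M = 8.51×10⁻³

Convert each candidate to consistent units, then evaluate M:
  option H: σ_y = 264.1 MPa, ρ = 1910 kg/m³
  option D: σ_y = 256.0 MPa, ρ = 7142 kg/m³
  option F: σ_y = 109.6 MPa, ρ = 1310 kg/m³
  option Z: σ_y = 243.0 MPa, ρ = 4549 kg/m³
  option R: σ_y = 318.0 MPa, ρ = 3941 kg/m³
  option G: σ_y = 208.0 MPa, ρ = 1850 kg/m³
  option H: M = 8.51×10⁻³
  option F: M = 7.99×10⁻³
  option G: M = 7.80×10⁻³
  option R: M = 4.52×10⁻³
  option Z: M = 3.43×10⁻³
  option D: M = 2.24×10⁻³
Highest index: option H.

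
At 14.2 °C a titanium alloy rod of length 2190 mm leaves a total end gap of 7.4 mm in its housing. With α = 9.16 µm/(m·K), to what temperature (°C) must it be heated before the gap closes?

383 °C

α·L₀·ΔT = 7.4 mm ⇒ ΔT = 7.4 / (9.16×10⁻⁶ × 2190.0) = 368.9 K.
T = 14.2 + 368.9 = 383.1 °C.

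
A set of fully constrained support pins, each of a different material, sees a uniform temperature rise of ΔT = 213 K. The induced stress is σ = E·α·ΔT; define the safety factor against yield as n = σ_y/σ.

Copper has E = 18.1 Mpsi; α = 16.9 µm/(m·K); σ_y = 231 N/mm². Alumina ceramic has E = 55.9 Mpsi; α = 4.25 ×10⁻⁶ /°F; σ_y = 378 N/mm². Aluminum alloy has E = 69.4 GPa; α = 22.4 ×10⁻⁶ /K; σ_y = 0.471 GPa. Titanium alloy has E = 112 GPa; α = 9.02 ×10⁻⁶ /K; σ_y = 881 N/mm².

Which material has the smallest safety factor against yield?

Converting E to GPa, α to ×10⁻⁶/K, σ_y to MPa, then σ and n for each:
  copper: E = 124.8, α = 16.9, σ_y = 231.0 → σ = 449 MPa, n = 0.514
  alumina ceramic: E = 385.4, α = 7.65, σ_y = 378.0 → σ = 628 MPa, n = 0.602
  aluminum alloy: E = 69.40, α = 22.4, σ_y = 471.0 → σ = 331 MPa, n = 1.42
  titanium alloy: E = 112.0, α = 9.02, σ_y = 881.0 → σ = 215 MPa, n = 4.09
The minimum is copper at n = 0.514.

copper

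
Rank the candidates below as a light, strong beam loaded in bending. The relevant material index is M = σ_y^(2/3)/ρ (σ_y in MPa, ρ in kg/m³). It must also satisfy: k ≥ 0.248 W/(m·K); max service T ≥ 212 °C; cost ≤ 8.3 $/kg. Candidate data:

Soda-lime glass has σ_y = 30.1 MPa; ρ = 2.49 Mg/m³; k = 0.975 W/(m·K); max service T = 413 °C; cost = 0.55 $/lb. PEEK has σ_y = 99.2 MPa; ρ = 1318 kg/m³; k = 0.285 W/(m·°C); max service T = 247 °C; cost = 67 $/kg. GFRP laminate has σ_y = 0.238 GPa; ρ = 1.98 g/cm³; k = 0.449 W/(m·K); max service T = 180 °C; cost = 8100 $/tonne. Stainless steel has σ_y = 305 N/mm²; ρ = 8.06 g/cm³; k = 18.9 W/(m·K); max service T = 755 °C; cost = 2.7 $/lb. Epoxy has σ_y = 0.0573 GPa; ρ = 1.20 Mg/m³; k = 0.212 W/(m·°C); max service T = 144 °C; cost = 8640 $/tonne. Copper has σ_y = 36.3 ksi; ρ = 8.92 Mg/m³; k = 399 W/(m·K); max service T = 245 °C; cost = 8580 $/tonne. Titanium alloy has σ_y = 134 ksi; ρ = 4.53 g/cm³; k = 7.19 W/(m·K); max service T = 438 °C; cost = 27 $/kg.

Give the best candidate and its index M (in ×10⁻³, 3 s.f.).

stainless steel, M = 5.62×10⁻³

Screen on constraints: k ≥ 0.248 W/(m·K); max service T ≥ 212 °C; cost ≤ 8.3 $/kg. Survivors: soda-lime glass, stainless steel.
After converting to SI:
  soda-lime glass: σ_y = 30.10 MPa, ρ = 2490 kg/m³
  stainless steel: σ_y = 305.0 MPa, ρ = 8060 kg/m³
  stainless steel: M = 5.62×10⁻³
  soda-lime glass: M = 3.89×10⁻³
Stainless steel ranks first.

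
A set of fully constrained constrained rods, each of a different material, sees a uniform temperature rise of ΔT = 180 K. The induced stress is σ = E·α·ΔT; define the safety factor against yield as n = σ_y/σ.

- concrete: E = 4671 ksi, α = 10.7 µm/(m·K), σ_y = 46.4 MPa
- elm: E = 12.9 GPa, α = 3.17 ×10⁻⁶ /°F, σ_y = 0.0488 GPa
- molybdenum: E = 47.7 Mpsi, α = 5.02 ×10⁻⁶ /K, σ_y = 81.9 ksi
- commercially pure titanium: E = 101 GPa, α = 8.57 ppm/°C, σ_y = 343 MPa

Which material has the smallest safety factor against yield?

With everything in SI (GPa, ×10⁻⁶/K, MPa):
  concrete: E = 32.21, α = 10.7, σ_y = 46.40 → σ = 62.0 MPa, n = 0.748
  elm: E = 12.90, α = 5.71, σ_y = 48.80 → σ = 13.2 MPa, n = 3.68
  molybdenum: E = 328.9, α = 5.02, σ_y = 564.7 → σ = 297 MPa, n = 1.90
  commercially pure titanium: E = 101.0, α = 8.57, σ_y = 343.0 → σ = 156 MPa, n = 2.20
The minimum is concrete at n = 0.748.

concrete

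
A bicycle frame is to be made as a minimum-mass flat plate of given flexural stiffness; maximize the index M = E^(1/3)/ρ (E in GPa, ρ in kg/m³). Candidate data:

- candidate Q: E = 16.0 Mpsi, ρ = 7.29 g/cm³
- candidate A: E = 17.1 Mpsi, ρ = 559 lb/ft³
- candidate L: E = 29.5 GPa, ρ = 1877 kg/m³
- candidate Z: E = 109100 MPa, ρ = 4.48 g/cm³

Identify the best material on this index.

Putting every candidate on a common basis:
  candidate Q: E = 110.3 GPa, ρ = 7290 kg/m³
  candidate A: E = 117.9 GPa, ρ = 8954 kg/m³
  candidate L: E = 29.50 GPa, ρ = 1877 kg/m³
  candidate Z: E = 109.1 GPa, ρ = 4480 kg/m³
  candidate L: M = 1.65×10⁻³
  candidate Z: M = 1.07×10⁻³
  candidate Q: M = 0.658×10⁻³
  candidate A: M = 0.548×10⁻³
Candidate L ranks first.

candidate L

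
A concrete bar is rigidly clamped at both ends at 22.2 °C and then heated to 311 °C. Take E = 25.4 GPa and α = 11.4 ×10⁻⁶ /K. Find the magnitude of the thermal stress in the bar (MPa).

83.6 MPa

ΔT = 288.8 K. Constrained thermal stress σ = E·α·ΔT = 25.40×10³ MPa × 11.4×10⁻⁶ × 288.8 = 83.6 MPa (compressive).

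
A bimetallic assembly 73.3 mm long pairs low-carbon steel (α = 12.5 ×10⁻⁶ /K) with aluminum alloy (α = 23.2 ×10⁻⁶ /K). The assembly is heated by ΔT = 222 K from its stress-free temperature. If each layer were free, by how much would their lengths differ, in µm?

Δα = |12.5 − 23.2|×10⁻⁶/K = 10.7×10⁻⁶/K.
ΔL_mismatch = Δα·L·ΔT = 10.7×10⁻⁶ × 73.3 mm × 222.0 K = 174 µm.

174 µm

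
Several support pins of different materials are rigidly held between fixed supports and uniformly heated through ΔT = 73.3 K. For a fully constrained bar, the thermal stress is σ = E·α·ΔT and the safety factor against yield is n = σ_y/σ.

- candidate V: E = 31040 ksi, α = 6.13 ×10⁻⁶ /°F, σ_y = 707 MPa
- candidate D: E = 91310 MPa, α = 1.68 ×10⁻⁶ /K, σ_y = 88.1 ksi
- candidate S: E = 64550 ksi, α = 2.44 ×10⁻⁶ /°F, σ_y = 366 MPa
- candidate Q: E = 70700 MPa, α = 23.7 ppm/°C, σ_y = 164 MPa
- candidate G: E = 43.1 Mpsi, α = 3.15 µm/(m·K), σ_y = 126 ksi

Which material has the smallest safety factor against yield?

candidate Q

Per material, after unit conversion:
  candidate V: E = 214.0, α = 11.0, σ_y = 707.0 → σ = 173 MPa, n = 4.08
  candidate D: E = 91.31, α = 1.68, σ_y = 607.4 → σ = 11.2 MPa, n = 54.0
  candidate S: E = 445.1, α = 4.39, σ_y = 366.0 → σ = 143 MPa, n = 2.55
  candidate Q: E = 70.70, α = 23.7, σ_y = 164.0 → σ = 123 MPa, n = 1.34
  candidate G: E = 297.2, α = 3.15, σ_y = 868.7 → σ = 68.6 MPa, n = 12.7
Candidate Q has the lowest safety factor, n = 1.34.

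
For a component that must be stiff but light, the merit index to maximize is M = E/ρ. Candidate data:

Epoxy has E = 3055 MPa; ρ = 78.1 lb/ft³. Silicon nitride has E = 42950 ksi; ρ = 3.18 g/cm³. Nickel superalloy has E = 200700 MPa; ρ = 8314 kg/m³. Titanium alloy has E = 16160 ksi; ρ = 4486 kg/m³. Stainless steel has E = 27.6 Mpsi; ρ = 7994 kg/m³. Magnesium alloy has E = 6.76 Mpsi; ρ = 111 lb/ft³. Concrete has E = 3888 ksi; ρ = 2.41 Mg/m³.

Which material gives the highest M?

silicon nitride

After converting to SI:
  epoxy: E = 3.055 GPa, ρ = 1251 kg/m³
  silicon nitride: E = 296.1 GPa, ρ = 3180 kg/m³
  nickel superalloy: E = 200.7 GPa, ρ = 8314 kg/m³
  titanium alloy: E = 111.4 GPa, ρ = 4486 kg/m³
  stainless steel: E = 190.3 GPa, ρ = 7994 kg/m³
  magnesium alloy: E = 46.61 GPa, ρ = 1778 kg/m³
  concrete: E = 26.81 GPa, ρ = 2410 kg/m³
  silicon nitride: M = 93.1 MN·m/kg
  magnesium alloy: M = 26.2 MN·m/kg
  titanium alloy: M = 24.8 MN·m/kg
  nickel superalloy: M = 24.1 MN·m/kg
  stainless steel: M = 23.8 MN·m/kg
  concrete: M = 11.1 MN·m/kg
  epoxy: M = 2.44 MN·m/kg
The maximum is for silicon nitride.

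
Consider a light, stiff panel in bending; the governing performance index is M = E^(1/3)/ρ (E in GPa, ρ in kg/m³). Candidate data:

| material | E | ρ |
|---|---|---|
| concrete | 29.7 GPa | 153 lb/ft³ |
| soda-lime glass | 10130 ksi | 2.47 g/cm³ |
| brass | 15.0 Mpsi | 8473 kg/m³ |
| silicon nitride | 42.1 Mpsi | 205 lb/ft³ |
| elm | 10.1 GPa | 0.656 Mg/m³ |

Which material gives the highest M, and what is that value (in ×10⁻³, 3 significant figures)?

elm, M = 3.30×10⁻³

In SI units:
  concrete: E = 29.70 GPa, ρ = 2451 kg/m³
  soda-lime glass: E = 69.84 GPa, ρ = 2470 kg/m³
  brass: E = 103.4 GPa, ρ = 8473 kg/m³
  silicon nitride: E = 290.3 GPa, ρ = 3284 kg/m³
  elm: E = 10.10 GPa, ρ = 656.0 kg/m³
  elm: M = 3.30×10⁻³
  silicon nitride: M = 2.02×10⁻³
  soda-lime glass: M = 1.67×10⁻³
  concrete: M = 1.26×10⁻³
  brass: M = 0.554×10⁻³
Elm has the largest M.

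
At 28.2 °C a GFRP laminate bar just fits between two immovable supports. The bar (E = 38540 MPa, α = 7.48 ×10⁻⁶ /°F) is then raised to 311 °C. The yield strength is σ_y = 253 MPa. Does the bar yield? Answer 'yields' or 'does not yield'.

E = 38540 MPa = 38.54 GPa.
α = 7.48×10⁻⁶/°F × 9/5 = 13.5×10⁻⁶/K.
ΔT = 282.8 K. Constrained thermal stress σ = E·α·ΔT = 38.54×10³ MPa × 13.5×10⁻⁶ × 282.8 = 147 MPa (compressive).
Compare to σ_y = 253 MPa: σ < σ_y, so it does not yield.

does not yield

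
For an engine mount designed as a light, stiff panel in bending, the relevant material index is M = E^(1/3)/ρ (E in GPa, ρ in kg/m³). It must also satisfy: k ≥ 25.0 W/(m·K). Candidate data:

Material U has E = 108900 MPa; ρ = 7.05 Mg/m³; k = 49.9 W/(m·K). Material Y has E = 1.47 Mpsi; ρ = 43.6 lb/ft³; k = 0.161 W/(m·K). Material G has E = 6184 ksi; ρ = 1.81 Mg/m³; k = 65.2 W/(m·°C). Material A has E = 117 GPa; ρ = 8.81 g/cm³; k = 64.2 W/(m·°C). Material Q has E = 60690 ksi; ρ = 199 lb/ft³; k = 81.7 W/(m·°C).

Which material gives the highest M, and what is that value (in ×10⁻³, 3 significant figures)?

Screen on constraints: k ≥ 25.0 W/(m·K). Survivors: material U, material G, material A, material Q.
After converting to SI:
  material U: E = 108.9 GPa, ρ = 7050 kg/m³
  material G: E = 42.64 GPa, ρ = 1810 kg/m³
  material A: E = 117.0 GPa, ρ = 8810 kg/m³
  material Q: E = 418.4 GPa, ρ = 3188 kg/m³
  material Q: M = 2.35×10⁻³
  material G: M = 1.93×10⁻³
  material U: M = 0.677×10⁻³
  material A: M = 0.555×10⁻³
Material Q has the largest M.

material Q, M = 2.35×10⁻³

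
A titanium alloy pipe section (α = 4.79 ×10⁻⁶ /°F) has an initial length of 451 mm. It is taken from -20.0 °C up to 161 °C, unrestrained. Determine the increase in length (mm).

0.704 mm

Convert α: 4.79×10⁻⁶/°F × (9/5) = 8.62×10⁻⁶/K.
ΔT = 161 − (-20.0) = 181.0 K.
ΔL = α·L₀·ΔT = 8.62×10⁻⁶ × 451 mm × 181.0 K = 0.704 mm.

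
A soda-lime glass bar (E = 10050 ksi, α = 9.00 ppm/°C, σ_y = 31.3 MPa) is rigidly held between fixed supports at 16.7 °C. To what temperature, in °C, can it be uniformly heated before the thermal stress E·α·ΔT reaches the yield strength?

66.9 °C

E = 10050 ksi = 69.29 GPa.
E·α·ΔT = 31.30 MPa ⇒ ΔT = 31.30 / (69.29×10³ × 9.00×10⁻⁶) = 50.19 K.
T = 16.7 + 50.19 = 66.89 °C.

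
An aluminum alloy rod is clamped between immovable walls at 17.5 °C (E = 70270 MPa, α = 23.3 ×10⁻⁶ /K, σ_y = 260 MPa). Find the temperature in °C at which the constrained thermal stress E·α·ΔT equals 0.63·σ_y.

118 °C

E = 70270 MPa = 70.27 GPa.
E·α·ΔT = 163.8 MPa ⇒ ΔT = 163.8 / (70.27×10³ × 23.3×10⁻⁶) = 100.0 K.
T = 17.5 + 100.0 = 117.5 °C.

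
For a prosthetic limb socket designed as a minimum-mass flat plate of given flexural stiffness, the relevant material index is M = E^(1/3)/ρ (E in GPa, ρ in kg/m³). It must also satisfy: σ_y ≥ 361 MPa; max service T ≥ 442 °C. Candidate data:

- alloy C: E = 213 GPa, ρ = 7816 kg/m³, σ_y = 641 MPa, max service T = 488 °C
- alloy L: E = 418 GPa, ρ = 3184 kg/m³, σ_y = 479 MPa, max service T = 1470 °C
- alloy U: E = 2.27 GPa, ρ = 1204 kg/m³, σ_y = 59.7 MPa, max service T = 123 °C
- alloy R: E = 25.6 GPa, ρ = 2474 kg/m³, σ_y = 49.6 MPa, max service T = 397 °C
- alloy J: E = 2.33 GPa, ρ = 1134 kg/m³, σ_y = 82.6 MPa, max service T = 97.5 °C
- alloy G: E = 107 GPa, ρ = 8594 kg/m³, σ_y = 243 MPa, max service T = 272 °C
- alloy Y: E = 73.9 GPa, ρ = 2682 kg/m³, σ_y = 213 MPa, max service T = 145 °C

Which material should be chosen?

alloy L

Screen on constraints: σ_y ≥ 361 MPa; max service T ≥ 442 °C. Survivors: alloy C, alloy L.
Per-candidate index values:
  alloy L: M = 2.35×10⁻³
  alloy C: M = 0.764×10⁻³
The maximum is for alloy L.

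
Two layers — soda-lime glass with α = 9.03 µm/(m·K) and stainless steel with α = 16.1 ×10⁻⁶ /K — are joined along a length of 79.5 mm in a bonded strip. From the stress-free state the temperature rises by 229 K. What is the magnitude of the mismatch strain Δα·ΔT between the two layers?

Δα = |9.03 − 16.1|×10⁻⁶/K = 7.07×10⁻⁶/K.
Mismatch strain = Δα·ΔT = 7.07×10⁻⁶ × 229.0 = 1.62×10⁻³.

1.62×10⁻³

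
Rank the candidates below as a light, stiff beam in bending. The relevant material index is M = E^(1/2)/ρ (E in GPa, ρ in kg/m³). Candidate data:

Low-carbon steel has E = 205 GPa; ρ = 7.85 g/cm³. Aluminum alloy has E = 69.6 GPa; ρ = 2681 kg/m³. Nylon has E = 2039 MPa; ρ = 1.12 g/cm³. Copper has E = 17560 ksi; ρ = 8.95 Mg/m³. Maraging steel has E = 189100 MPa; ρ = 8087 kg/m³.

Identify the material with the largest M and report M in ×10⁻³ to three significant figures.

After converting to SI:
  low-carbon steel: E = 205.0 GPa, ρ = 7850 kg/m³
  aluminum alloy: E = 69.60 GPa, ρ = 2681 kg/m³
  nylon: E = 2.039 GPa, ρ = 1120 kg/m³
  copper: E = 121.1 GPa, ρ = 8950 kg/m³
  maraging steel: E = 189.1 GPa, ρ = 8087 kg/m³
  aluminum alloy: M = 3.11×10⁻³
  low-carbon steel: M = 1.82×10⁻³
  maraging steel: M = 1.70×10⁻³
  nylon: M = 1.27×10⁻³
  copper: M = 1.23×10⁻³
Aluminum alloy ranks first.

aluminum alloy, M = 3.11×10⁻³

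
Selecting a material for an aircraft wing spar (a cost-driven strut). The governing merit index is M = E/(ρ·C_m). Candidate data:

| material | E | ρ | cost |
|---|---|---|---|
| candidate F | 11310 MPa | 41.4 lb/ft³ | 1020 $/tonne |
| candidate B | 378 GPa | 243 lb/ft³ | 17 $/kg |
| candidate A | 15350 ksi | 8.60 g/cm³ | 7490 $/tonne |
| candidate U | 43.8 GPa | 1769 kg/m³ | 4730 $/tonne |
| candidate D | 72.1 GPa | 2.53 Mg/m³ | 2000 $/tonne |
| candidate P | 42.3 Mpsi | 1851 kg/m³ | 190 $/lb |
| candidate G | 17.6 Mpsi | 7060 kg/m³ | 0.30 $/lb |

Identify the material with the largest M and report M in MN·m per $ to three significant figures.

In SI units:
  candidate F: E = 11.31 GPa, ρ = 663.2 kg/m³, cost = 1.020 $/kg
  candidate B: E = 378.0 GPa, ρ = 3892 kg/m³, cost = 17.00 $/kg
  candidate A: E = 105.8 GPa, ρ = 8600 kg/m³, cost = 7.490 $/kg
  candidate U: E = 43.80 GPa, ρ = 1769 kg/m³, cost = 4.730 $/kg
  candidate D: E = 72.10 GPa, ρ = 2530 kg/m³, cost = 2.000 $/kg
  candidate P: E = 291.6 GPa, ρ = 1851 kg/m³, cost = 418.9 $/kg
  candidate G: E = 121.3 GPa, ρ = 7060 kg/m³, cost = 0.6614 $/kg
  candidate G: M = 26.0 MN·m per $
  candidate F: M = 16.7 MN·m per $
  candidate D: M = 14.2 MN·m per $
  candidate B: M = 5.71 MN·m per $
  candidate U: M = 5.23 MN·m per $
  candidate A: M = 1.64 MN·m per $
  candidate P: M = 0.376 MN·m per $
Highest index: candidate G.

candidate G, M = 26.0 MN·m per $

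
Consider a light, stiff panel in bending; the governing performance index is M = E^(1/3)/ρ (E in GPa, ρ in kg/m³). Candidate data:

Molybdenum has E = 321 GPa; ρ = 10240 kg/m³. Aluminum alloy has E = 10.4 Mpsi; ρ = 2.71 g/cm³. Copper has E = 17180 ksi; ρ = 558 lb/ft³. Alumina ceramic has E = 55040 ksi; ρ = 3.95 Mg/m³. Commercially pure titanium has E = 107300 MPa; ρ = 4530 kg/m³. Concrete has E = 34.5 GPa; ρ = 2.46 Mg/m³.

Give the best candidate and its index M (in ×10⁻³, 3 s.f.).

alumina ceramic, M = 1.83×10⁻³

In SI units:
  molybdenum: E = 321.0 GPa, ρ = 10240 kg/m³
  aluminum alloy: E = 71.71 GPa, ρ = 2710 kg/m³
  copper: E = 118.5 GPa, ρ = 8938 kg/m³
  alumina ceramic: E = 379.5 GPa, ρ = 3950 kg/m³
  commercially pure titanium: E = 107.3 GPa, ρ = 4530 kg/m³
  concrete: E = 34.50 GPa, ρ = 2460 kg/m³
  alumina ceramic: M = 1.83×10⁻³
  aluminum alloy: M = 1.53×10⁻³
  concrete: M = 1.32×10⁻³
  commercially pure titanium: M = 1.05×10⁻³
  molybdenum: M = 0.669×10⁻³
  copper: M = 0.549×10⁻³
The maximum is for alumina ceramic.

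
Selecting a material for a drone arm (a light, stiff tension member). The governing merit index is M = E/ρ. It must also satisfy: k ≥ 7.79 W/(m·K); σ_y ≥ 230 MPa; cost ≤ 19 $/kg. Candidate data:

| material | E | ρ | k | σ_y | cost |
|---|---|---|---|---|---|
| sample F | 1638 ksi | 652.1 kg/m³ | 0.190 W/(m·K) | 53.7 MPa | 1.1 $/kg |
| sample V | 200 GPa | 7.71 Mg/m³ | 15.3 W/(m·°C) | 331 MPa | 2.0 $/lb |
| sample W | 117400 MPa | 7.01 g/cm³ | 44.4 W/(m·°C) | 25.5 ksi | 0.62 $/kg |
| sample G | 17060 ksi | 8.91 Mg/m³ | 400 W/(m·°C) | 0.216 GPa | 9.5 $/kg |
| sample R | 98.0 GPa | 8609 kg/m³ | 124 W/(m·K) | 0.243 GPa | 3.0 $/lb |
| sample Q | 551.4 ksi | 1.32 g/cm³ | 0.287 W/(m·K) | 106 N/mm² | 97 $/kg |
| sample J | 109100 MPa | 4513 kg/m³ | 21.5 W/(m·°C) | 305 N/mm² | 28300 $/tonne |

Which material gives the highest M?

Screen on constraints: k ≥ 7.79 W/(m·K); σ_y ≥ 230 MPa; cost ≤ 19 $/kg. Survivors: sample V, sample R.
Normalizing units and computing the index:
  sample V: E = 200.0 GPa, ρ = 7710 kg/m³
  sample R: E = 98.00 GPa, ρ = 8609 kg/m³
  sample V: M = 25.9 MN·m/kg
  sample R: M = 11.4 MN·m/kg
The maximum is for sample V.

sample V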